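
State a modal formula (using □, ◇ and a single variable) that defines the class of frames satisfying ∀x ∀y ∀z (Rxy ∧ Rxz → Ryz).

◇p → □◇p

The condition is the Euclidean property. The 5 schema ◇p → □◇p defines it.
Suppose ◇p→□◇p is valid. Take Rxy, Rxz and set V(p)={y}. Then ◇p at x, so □◇p at x, so ◇p at z, so some w with Rzw has p; w=y, i.e. Rzy. By symmetry of the argument, Ryz.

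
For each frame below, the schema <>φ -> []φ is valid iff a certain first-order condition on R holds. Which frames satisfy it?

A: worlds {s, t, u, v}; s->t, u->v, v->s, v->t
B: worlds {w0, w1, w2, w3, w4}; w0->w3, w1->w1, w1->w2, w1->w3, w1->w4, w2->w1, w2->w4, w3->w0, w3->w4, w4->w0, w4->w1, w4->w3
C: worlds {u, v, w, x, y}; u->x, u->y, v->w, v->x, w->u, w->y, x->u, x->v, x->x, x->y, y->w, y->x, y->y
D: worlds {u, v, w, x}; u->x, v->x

D

The schema corresponds to partial functionality: forall x forall y forall z (Rxy & Rxz -> y = z).
A: fails — v sees both s and t.
B: fails — w1 sees both w1 and w2.
C: fails — u sees both x and y.
D: holds.
Valid on: D.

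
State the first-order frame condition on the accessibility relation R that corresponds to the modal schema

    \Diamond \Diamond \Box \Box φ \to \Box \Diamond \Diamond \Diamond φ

\forall x \forall y \forall z ((x R^2 y \wedge xRz) \to \exists w (y R^2 w \wedge z R^3 w))

This is a Sahlqvist (Geach-type) schema ◇^2□^2φ → □^1◇^3φ.
First-order correspondent: \forall x \forall y \forall z ((x R^2 y \wedge xRz) \to \exists w (y R^2 w \wedge z R^3 w)).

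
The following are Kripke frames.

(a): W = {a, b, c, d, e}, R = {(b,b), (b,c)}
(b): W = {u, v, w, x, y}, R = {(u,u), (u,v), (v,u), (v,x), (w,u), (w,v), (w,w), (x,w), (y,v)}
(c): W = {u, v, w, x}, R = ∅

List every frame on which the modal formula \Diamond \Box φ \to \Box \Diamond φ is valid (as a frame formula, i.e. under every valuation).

This is the axiom for convergence; its first-order frame correspondent is \forall x \forall y \forall z (Rxy \wedge Rxz \to \exists w (Ryw \wedge Rzw)).
(a): fails — Rbc and Rbc but c and c have no common successor.
(b): fails — Rvu and Rvx but u and x have no common successor.
(c): condition met.
Valid on: (c).

(c)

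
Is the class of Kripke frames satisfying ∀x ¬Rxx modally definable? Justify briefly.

Not definable by any modal formula

Any modally definable frame class is closed under surjective bounded morphisms.
The 4-cycle (worlds a,b,c,d with a→b→c→d→a) is irreflexive, and the map sending every world to a single reflexive point • is a surjective bounded morphism (forth: every edge maps to (•,•); back: every world has a successor). So any modal formula valid on the 4-cycle is also valid on the reflexive point, which is not irreflexive.
So the class is not modally definable.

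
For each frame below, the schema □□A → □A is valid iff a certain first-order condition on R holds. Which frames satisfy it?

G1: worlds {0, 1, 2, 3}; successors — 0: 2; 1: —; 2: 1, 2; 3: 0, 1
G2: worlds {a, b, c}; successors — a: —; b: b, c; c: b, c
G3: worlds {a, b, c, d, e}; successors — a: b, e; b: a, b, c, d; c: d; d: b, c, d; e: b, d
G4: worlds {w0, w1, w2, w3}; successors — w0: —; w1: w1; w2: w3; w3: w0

The schema corresponds to density: ∀x ∀y (Rxy → ∃z (Rxz ∧ Rzy)).
G1: fails — R31 but no z with R3z and Rz1.
G2: condition met.
G3: fails — Rae but no z with Raz and Rze.
G4: fails — Rw3w0 but no z with Rw3z and Rzw0.

G2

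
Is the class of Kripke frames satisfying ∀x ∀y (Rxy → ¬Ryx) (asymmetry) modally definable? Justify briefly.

Not definable by any modal formula

Any modally definable frame class is closed under surjective bounded morphisms.
The 5-cycle (worlds w0,w1,w2,w3,w4 with w0→w1→w2→w3→w4→w0) is asymmetric. Mapping every world to a single reflexive point • is a surjective bounded morphism, and the reflexive point is not asymmetric (R•• but asymmetry requires ¬R••).
So no modal formula (or set of formulas) defines exactly the asymmetric frames.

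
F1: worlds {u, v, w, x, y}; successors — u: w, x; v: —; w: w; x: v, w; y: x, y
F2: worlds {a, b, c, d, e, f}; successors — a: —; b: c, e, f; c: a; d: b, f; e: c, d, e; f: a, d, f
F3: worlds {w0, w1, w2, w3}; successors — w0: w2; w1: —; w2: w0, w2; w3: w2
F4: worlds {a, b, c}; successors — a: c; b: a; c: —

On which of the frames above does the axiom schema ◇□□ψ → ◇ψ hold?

Frame correspondent (Sahlqvist): ∀x ∀y (xRy → ∃w (yR²w ∧ xRw)) — i.e. a generalized confluence (Geach) condition.
F1: fails — xRv but no t with vR²t and xRt.
F2: fails — bRc but no w with cR²w and bRw.
F3: satisfies the condition.
F4: fails — aRc but no w with cR²w and aRw.
Valid on: F3.

F3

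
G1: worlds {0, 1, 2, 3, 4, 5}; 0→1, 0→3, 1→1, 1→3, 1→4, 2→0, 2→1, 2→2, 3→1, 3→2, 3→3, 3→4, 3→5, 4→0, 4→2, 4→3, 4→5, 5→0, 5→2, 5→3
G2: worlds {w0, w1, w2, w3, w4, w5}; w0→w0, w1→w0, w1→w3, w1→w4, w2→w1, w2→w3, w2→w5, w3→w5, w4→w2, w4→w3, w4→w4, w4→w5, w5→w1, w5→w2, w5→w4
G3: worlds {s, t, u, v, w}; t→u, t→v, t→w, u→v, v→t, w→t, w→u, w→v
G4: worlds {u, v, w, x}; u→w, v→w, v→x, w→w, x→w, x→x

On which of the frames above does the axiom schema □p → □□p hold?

The schema corresponds to transitivity: ∀x ∀y ∀z (Rxy ∧ Ryz → Rxz).
G1: fails — R34 and R40 but not R30.
G2: fails — Rw3w5 and Rw5w2 but not Rw3w2.
G3: fails — Ruv and Rvt but not Rut.
G4: condition met.

G4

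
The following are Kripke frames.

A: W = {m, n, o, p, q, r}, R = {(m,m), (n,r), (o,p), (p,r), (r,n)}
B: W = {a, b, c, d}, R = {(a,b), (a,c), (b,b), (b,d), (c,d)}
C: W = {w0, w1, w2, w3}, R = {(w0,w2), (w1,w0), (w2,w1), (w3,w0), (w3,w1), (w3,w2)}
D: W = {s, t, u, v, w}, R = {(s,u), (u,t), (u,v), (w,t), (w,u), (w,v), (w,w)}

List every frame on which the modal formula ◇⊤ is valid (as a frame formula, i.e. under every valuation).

C

Frame correspondent (Sahlqvist): ∀x ∃y Rxy — i.e. seriality.
A: fails — world q has no successor.
B: fails — world d has no successor.
C: ✓.
D: fails — world t has no successor.
Valid on: C.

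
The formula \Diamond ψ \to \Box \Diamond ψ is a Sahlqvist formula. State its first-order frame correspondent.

the Euclidean property

This is the 5 axiom.
Its frame correspondent is the Euclidean property — \forall x \forall y \forall z (Rxy \wedge Rxz \to Ryz).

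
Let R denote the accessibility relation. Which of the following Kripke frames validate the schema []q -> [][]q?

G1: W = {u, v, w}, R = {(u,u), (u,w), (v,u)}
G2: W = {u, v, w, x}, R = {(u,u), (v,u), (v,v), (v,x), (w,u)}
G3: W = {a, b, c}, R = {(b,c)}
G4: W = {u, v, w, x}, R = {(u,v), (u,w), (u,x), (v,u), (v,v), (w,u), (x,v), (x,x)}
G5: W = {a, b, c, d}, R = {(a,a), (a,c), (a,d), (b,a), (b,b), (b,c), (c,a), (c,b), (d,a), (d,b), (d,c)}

G2, G3

This is the axiom for transitivity; its first-order frame correspondent is forall x forall y forall z (Rxy & Ryz -> Rxz).
G1: fails — Rvu and Ruw but not Rvw.
G2: condition met.
G3: condition met.
G4: fails — Ruv and Rvu but not Ruu.
G5: fails — Rba and Rad but not Rbd.
Valid on: G2, G3.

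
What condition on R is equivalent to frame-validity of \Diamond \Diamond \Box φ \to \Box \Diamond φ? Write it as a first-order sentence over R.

This is a Sahlqvist (Geach-type) schema ◇^2□^1φ → □^1◇^1φ.
Minimal-valuation argument: fix x; take any y with xR^2y and any z with xR^1z. Set V(φ) to the set of worlds R-reachable from y in exactly 1 step. Then □^1φ holds at y, so the antecedent holds at x; validity forces ◇^1φ at z, giving a w with zR^1w and yR^1w.
First-order correspondent: \forall x \forall y \forall z ((x R^2 y \wedge xRz) \to \exists w (yRw \wedge zRw)).

\forall x \forall y \forall z ((x R^2 y \wedge xRz) \to \exists w (yRw \wedge zRw))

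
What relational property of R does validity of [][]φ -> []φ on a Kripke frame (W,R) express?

Suppose □□φ→□φ is valid. Take Rxy and set V(φ)={w : xR²w}. Then □□φ at x, so □φ at x, so φ at y, i.e. ∃z(Rxz∧Rzy).
Conversely, any frame satisfying forall x forall y (Rxy -> exists z (Rxz & Rzy)) validates the schema.
So the correspondent is density.

density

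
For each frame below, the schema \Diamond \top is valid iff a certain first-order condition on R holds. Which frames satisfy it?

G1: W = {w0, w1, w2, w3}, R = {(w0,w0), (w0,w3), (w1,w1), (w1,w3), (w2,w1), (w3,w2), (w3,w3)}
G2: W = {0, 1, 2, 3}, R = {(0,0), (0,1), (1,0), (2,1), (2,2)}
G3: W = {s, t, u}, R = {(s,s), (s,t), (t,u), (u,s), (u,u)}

The schema corresponds to seriality: \forall x \exists y Rxy.
G1: satisfies the condition.
G2: fails — world 3 has no successor.
G3: satisfies the condition.

G1, G3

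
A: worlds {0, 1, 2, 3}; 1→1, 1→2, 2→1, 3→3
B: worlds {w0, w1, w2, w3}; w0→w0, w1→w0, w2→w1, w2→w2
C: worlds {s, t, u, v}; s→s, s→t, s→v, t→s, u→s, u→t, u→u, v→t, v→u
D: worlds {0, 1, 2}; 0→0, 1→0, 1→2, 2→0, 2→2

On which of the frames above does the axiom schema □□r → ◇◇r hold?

Frame correspondent (Sahlqvist): ∀x ∃w (xR²w ∧ xR²w) — i.e. a generalized confluence (Geach) condition.
A: fails — at 0 but no w with 0R²w and 0R²w.
B: fails — at w3 but no w with w3R²w and w3R²w.
C: ✓.
D: ✓.
Valid on: C, D.

C, D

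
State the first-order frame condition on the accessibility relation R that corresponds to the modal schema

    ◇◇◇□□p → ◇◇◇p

This is a Sahlqvist (Geach-type) schema ◇^3□^2p → □^0◇^3p.
First-order correspondent: ∀x ∀y (xR³y → ∃w (yR²w ∧ xR³w)).

∀x ∀y (xR³y → ∃w (yR²w ∧ xR³w))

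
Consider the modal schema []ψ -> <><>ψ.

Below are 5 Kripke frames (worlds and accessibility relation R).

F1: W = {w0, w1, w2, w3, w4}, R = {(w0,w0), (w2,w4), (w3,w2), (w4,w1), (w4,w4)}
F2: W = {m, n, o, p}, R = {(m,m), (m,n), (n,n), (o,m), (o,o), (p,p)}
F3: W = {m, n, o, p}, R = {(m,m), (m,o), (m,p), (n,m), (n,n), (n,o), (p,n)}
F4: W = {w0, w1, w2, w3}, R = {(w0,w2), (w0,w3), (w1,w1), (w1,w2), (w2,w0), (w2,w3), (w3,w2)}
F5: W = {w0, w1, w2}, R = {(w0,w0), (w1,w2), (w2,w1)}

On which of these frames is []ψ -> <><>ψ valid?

F2

The schema corresponds to a generalized confluence (Geach) condition: forall x exists w (xRw & x R^2 w).
F1: fails — at w1 but no w with w1Rw and w1R²w.
F2: ✓.
F3: fails — at o but no w with oRw and oR²w.
F4: fails — at w3 but no w with w3Rw and w3R²w.
F5: fails — at w1 but no w with w1Rw and w1R²w.
Valid on: F2.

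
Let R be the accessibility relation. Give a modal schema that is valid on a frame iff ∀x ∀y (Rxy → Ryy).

□(□ψ → ψ)

The condition is shift-reflexivity. The T□ schema □(□ψ → ψ) defines it.
Suppose □(□ψ→ψ) is valid. Take Rxy and set V(ψ)={w : Ryw}. Then at y, □ψ holds; since □(□ψ→ψ) at x, □ψ→ψ at y, so ψ at y, i.e. Ryy.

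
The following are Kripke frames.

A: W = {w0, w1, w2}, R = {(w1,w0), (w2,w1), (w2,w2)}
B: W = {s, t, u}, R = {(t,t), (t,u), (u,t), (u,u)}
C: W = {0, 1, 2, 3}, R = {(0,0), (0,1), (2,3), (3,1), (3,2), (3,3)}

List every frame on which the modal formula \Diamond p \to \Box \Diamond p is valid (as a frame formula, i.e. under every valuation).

The schema corresponds to the Euclidean property: \forall x \forall y \forall z (Rxy \wedge Rxz \to Ryz).
A: fails — Rw1w0 and Rw1w0 but not Rw0w0.
B: ✓.
C: fails — R01 and R00 but not R10.

B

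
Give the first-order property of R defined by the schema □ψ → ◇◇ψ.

∀x ∃w (xRw ∧ xR²w)

This is a Sahlqvist (Geach-type) schema ◇^0□^1ψ → □^0◇^2ψ.
Minimal-valuation argument: fix x; take any y with xR^0y and any z with xR^0z. Set V(ψ) to the set of worlds R-reachable from y in exactly 1 step. Then □^1ψ holds at y, so the antecedent holds at x; validity forces ◇^2ψ at z, giving a w with zR^2w and yR^1w.
First-order correspondent: ∀x ∃w (xRw ∧ xR²w).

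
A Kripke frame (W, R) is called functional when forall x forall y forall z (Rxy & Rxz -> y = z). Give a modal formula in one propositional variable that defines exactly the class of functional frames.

◇q → □q

The condition is partial functionality. The CD schema ◇q → □q defines it.
Suppose ◇q→□q is valid. Take Rxy, Rxz and set V(q)={y}. Then ◇q at x, so □q at x, so q at z, i.e. z=y.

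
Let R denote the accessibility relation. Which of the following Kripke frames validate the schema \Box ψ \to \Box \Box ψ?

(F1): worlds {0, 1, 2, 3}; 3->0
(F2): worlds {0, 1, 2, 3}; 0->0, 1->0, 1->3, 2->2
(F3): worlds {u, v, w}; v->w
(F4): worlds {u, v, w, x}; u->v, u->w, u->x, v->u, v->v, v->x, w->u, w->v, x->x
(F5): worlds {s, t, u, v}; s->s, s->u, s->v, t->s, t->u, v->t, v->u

(F1), (F2), (F3)

The schema corresponds to transitivity: \forall x \forall y \forall z (Rxy \wedge Ryz \to Rxz).
(F1): ✓.
(F2): ✓.
(F3): ✓.
(F4): fails — Ruv and Rvu but not Ruu.
(F5): fails — Rvt and Rts but not Rvs.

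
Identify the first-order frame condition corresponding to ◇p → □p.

partial functionality: ∀x ∀y ∀z (Rxy ∧ Rxz → y = z)

Suppose ◇p→□p is valid. Take Rxy, Rxz and set V(p)={y}. Then ◇p at x, so □p at x, so p at z, i.e. z=y.
The converse is a direct semantic check.
So the correspondent is partial functionality.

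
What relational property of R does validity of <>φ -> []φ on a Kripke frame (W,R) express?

This schema is the CD axiom.
Its frame correspondent is partial functionality — forall x forall y forall z (Rxy & Rxz -> y = z).

partial functionality: forall x forall y forall z (Rxy & Rxz -> y = z)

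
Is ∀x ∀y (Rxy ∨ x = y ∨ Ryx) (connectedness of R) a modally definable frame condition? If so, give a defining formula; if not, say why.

Not modally definable

Modal frame validity is preserved under disjoint unions.
Take 4 disjoint single-world reflexive frames: each is trivially connected, but their disjoint union has 4 worlds with no edge between distinct components, so it is not connected.
So no modal formula (or set of formulas) defines exactly the connected frames.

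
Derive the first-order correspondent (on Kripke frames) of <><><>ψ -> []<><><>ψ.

forall x forall y forall z ((x R^3 y & xRz) -> exists w (y = w & z R^3 w))

This is a Sahlqvist (Geach-type) schema ◇^3□^0ψ → □^1◇^3ψ.
Minimal-valuation argument: fix x; take any y with xR^3y and any z with xR^1z. Set V(ψ) to the set of worlds R-reachable from y in exactly 0 steps. Then □^0ψ holds at y, so the antecedent holds at x; validity forces ◇^3ψ at z, giving a w with zR^3w and yR^0w.
First-order correspondent: forall x forall y forall z ((x R^3 y & xRz) -> exists w (y = w & z R^3 w)).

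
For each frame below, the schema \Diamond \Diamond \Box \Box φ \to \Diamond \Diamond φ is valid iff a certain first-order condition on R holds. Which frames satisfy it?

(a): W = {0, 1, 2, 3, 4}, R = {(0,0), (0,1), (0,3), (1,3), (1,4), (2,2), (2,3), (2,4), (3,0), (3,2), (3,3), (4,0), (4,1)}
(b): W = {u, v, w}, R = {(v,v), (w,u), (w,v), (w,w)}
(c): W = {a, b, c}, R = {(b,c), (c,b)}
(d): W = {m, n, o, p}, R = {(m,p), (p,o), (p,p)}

This is the axiom for a generalized confluence (Geach) condition; its first-order frame correspondent is \forall x \forall y (x R^2 y \to \exists w (y R^2 w \wedge x R^2 w)).
(a): satisfies the condition.
(b): fails — wR²u but no t with uR²t and wR²t.
(c): satisfies the condition.
(d): fails — mR²o but no w with oR²w and mR²w.

(a), (c)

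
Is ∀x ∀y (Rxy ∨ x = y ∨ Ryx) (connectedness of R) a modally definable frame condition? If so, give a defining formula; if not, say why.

No

Modal frame validity is preserved under disjoint unions.
Take 3 disjoint single-world reflexive frames: each is trivially connected, but their disjoint union has 3 worlds with no edge between distinct components, so it is not connected.
So the class is not modally definable.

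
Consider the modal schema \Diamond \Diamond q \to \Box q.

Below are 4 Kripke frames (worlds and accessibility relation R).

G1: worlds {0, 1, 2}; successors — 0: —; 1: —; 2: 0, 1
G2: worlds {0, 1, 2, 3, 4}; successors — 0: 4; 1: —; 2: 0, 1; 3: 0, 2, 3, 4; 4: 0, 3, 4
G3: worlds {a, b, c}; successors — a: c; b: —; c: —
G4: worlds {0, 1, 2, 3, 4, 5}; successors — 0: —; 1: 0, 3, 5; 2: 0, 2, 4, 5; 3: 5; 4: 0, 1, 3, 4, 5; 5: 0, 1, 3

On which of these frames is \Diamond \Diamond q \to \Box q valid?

G1, G3

This is the axiom for a generalized confluence (Geach) condition; its first-order frame correspondent is \forall x \forall y \forall z ((x R^2 y \wedge xRz) \to \exists w (y = w \wedge z = w)).
G1: ✓.
G2: fails — 0R²0, 0R4 but 0 ≠ 4.
G3: ✓.
G4: fails — 1R²0, 1R3 but 0 ≠ 3.
Valid on: G1, G3.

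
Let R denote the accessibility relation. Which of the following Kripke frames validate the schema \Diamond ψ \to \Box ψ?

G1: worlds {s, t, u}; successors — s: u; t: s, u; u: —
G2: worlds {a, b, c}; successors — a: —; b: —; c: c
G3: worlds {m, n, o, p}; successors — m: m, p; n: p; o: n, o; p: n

G2

The schema corresponds to partial functionality: \forall x \forall y \forall z (Rxy \wedge Rxz \to y = z).
G1: fails — t sees both s and u.
G2: satisfies the condition.
G3: fails — m sees both m and p.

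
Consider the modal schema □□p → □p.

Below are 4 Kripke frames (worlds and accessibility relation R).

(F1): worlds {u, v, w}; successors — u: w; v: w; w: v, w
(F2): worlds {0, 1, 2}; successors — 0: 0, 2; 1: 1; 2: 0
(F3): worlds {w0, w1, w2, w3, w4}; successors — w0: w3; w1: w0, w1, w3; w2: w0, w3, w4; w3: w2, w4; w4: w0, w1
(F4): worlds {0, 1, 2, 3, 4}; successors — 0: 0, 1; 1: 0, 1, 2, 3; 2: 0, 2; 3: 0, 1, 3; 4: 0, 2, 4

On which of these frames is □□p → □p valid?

This is the axiom for density; its first-order frame correspondent is ∀x ∀y (Rxy → ∃z (Rxz ∧ Rzy)).
(F1): holds.
(F2): holds.
(F3): fails — Rw3w2 but no z with Rw3z and Rzw2.
(F4): holds.

(F1), (F2), (F4)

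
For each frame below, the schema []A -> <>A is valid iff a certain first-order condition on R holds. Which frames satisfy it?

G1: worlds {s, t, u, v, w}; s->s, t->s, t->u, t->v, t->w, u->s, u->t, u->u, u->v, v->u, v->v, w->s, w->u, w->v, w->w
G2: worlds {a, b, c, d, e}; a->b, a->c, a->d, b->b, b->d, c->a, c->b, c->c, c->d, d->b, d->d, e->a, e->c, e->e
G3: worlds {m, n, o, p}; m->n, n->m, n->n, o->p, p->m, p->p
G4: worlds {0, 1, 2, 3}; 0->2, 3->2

Frame correspondent (Sahlqvist): forall x exists y Rxy — i.e. seriality.
G1: ✓.
G2: ✓.
G3: ✓.
G4: fails — world 1 has no successor.

G1, G2, G3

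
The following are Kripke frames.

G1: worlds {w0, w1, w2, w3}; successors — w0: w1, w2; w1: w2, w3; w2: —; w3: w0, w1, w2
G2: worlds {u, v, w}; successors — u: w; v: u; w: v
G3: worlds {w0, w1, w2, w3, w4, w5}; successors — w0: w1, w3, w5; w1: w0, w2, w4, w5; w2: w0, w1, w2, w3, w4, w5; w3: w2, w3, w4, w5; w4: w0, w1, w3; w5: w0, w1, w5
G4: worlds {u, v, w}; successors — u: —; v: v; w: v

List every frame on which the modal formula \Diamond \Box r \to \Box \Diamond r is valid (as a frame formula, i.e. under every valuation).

This is the axiom for convergence; its first-order frame correspondent is \forall x \forall y \forall z (Rxy \wedge Rxz \to \exists w (Ryw \wedge Rzw)).
G1: fails — Rw0w1 and Rw0w2 but w1 and w2 have no common successor.
G2: ✓.
G3: ✓.
G4: ✓.
Valid on: G2, G3, G4.

G2, G3, G4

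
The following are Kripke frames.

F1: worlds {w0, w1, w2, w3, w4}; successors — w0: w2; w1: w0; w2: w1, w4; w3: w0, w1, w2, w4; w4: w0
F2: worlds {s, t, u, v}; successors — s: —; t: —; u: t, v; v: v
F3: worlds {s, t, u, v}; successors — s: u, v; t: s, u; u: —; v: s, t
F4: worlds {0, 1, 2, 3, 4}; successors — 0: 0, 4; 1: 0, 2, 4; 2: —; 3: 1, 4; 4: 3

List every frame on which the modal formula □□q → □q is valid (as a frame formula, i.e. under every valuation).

The schema corresponds to density: ∀x ∀y (Rxy → ∃z (Rxz ∧ Rzy)).
F1: fails — Rw1w0 but no z with Rw1z and Rzw0.
F2: fails — Rut but no z with Ruz and Rzt.
F3: fails — Rvt but no z with Rvz and Rzt.
F4: fails — R31 but no z with R3z and Rz1.
Valid on no frame.

none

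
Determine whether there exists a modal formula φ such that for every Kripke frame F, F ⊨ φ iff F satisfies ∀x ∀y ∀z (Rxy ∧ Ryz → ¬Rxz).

Modal frame validity is preserved under surjective bounded morphisms.
The 7-cycle (worlds 0,1,2,3,4,5,6 with 0→1→2→3→4→5→6→0) is intransitive. Mapping every world to a single reflexive point • is a surjective bounded morphism; the reflexive point is not intransitive (R••∧R•• but R••).
So no modal formula (or set of formulas) defines exactly the intransitive frames.

No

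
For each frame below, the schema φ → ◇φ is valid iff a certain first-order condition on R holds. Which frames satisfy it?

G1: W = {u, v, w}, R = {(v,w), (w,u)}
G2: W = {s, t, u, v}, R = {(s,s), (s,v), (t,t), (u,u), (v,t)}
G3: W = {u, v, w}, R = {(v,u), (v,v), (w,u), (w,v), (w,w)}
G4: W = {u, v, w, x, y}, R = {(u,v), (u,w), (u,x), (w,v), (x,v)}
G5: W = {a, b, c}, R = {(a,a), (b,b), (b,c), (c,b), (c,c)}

G5

Frame correspondent (Sahlqvist): ∀x Rxx — i.e. reflexivity.
G1: fails — world u does not see itself.
G2: fails — world v does not see itself.
G3: fails — world u does not see itself.
G4: fails — world u does not see itself.
G5: ✓.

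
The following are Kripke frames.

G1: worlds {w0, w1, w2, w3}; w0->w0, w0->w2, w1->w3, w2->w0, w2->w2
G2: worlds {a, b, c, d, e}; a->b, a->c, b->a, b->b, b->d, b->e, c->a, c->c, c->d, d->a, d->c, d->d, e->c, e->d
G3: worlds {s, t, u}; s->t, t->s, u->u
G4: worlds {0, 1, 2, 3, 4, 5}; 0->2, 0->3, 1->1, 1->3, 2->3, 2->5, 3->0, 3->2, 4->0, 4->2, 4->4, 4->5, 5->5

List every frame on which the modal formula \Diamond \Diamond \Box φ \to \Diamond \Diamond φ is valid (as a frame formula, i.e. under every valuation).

G1, G2, G4

The schema corresponds to a generalized confluence (Geach) condition: \forall x \forall y (x R^2 y \to \exists w (yRw \wedge x R^2 w)).
G1: holds.
G2: holds.
G3: fails — sR²s but no w with sRw and sR²w.
G4: holds.
Valid on: G1, G2, G4.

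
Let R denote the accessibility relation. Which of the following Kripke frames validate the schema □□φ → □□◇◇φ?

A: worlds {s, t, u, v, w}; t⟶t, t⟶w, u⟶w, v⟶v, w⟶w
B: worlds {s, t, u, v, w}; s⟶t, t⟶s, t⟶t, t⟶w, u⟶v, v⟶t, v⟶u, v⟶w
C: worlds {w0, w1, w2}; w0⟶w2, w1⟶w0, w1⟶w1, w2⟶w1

Frame correspondent (Sahlqvist): ∀x ∀z (xR²z → ∃w (xR²w ∧ zR²w)) — i.e. a generalized confluence (Geach) condition.
A: holds.
B: fails — sR²w but no w* with sR²w* and wR²w*.
C: holds.
Valid on: A, C.

A, C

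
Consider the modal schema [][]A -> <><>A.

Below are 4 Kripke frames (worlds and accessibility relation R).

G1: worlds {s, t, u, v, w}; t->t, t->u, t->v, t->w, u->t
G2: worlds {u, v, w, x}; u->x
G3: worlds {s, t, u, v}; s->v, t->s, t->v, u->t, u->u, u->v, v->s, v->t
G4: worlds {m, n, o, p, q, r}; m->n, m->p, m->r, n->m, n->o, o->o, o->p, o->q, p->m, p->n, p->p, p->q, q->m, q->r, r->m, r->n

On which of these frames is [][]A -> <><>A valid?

The schema corresponds to a generalized confluence (Geach) condition: forall x exists w (x R^2 w & x R^2 w).
G1: fails — at s but no w* with sR²w* and sR²w*.
G2: fails — at u but no t with uR²t and uR²t.
G3: holds.
G4: holds.
Valid on: G3, G4.

G3, G4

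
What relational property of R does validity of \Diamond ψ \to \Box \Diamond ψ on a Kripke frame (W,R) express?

the Euclidean property: \forall x \forall y \forall z (Rxy \wedge Rxz \to Ryz)

Suppose ◇ψ→□◇ψ is valid. Take Rxy, Rxz and set V(ψ)={y}. Then ◇ψ at x, so □◇ψ at x, so ◇ψ at z, so some w with Rzw has ψ; w=y, i.e. Rzy. By symmetry of the argument, Ryz.
The converse is a direct semantic check.
So the correspondent is the Euclidean property.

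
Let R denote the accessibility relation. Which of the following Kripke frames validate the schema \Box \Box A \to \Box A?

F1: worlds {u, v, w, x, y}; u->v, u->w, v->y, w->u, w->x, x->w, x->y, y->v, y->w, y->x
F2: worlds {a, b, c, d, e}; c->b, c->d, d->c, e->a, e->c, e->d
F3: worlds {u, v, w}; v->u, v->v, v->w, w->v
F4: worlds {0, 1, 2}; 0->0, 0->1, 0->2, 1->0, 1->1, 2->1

F3, F4

This is the axiom for density; its first-order frame correspondent is \forall x \forall y (Rxy \to \exists z (Rxz \wedge Rzy)).
F1: fails — Ruv but no z with Ruz and Rzv.
F2: fails — Rcd but no z with Rcz and Rzd.
F3: holds.
F4: holds.
Valid on: F3, F4.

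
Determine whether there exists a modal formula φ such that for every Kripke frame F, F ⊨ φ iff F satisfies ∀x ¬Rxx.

Not modally definable

Any modally definable frame class is closed under surjective bounded morphisms.
The 3-cycle (worlds a,b,c with a→b→c→a) is irreflexive, and the map sending every world to a single reflexive point • is a surjective bounded morphism (forth: every edge maps to (•,•); back: every world has a successor). So any modal formula valid on the 3-cycle is also valid on the reflexive point, which is not irreflexive.
Hence irreflexivity is not modally definable.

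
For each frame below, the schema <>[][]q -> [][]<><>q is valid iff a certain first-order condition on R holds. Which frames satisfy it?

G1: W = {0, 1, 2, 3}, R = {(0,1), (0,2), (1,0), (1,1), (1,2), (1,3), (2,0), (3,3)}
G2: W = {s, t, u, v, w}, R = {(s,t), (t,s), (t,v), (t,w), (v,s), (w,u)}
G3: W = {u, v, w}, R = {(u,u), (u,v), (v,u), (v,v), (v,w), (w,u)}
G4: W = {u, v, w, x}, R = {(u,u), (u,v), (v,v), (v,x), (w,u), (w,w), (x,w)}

G3, G4

Frame correspondent (Sahlqvist): forall x forall y forall z ((xRy & x R^2 z) -> exists w (y R^2 w & z R^2 w)) — i.e. a generalized confluence (Geach) condition.
G1: fails — 0R2, 0R²3 but no w with 2R²w and 3R²w.
G2: fails — sRt, sR²w but no w* with tR²w* and wR²w*.
G3: condition met.
G4: condition met.
Valid on: G3, G4.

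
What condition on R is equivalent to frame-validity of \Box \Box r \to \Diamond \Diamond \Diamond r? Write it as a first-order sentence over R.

This is a Sahlqvist (Geach-type) schema ◇^0□^2r → □^0◇^3r.
Minimal-valuation argument: fix x; take any y with xR^0y and any z with xR^0z. Set V(r) to the set of worlds R-reachable from y in exactly 2 steps. Then □^2r holds at y, so the antecedent holds at x; validity forces ◇^3r at z, giving a w with zR^3w and yR^2w.
First-order correspondent: \forall x \exists w (x R^2 w \wedge x R^3 w).

\forall x \exists w (x R^2 w \wedge x R^3 w)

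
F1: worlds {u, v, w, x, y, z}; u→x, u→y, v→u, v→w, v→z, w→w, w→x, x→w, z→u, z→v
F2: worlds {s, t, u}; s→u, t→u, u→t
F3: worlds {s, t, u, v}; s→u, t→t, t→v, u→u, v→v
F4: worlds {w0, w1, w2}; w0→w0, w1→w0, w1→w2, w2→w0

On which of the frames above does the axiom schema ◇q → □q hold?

This is the axiom for partial functionality; its first-order frame correspondent is ∀x ∀y ∀z (Rxy ∧ Rxz → y = z).
F1: fails — u sees both x and y.
F2: condition met.
F3: fails — t sees both t and v.
F4: fails — w1 sees both w0 and w2.

F2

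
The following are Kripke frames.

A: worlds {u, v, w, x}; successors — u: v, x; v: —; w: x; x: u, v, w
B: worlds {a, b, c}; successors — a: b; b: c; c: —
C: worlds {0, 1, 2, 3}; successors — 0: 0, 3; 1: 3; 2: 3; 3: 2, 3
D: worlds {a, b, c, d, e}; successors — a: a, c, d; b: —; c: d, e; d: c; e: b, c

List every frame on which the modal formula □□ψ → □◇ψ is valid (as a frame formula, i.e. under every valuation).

This is the axiom for a generalized confluence (Geach) condition; its first-order frame correspondent is ∀x ∀z (xRz → ∃w (xR²w ∧ zRw)).
A: fails — uRv but no t with uR²t and vRt.
B: fails — bRc but no w with bR²w and cRw.
C: satisfies the condition.
D: fails — eRb but no w with eR²w and bRw.

C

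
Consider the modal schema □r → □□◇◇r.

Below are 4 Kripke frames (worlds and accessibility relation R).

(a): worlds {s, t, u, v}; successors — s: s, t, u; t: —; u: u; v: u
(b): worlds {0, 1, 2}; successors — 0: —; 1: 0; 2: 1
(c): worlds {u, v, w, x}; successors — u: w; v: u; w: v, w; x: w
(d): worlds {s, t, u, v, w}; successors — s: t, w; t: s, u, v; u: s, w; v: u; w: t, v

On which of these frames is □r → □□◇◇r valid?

(c)

This is the axiom for a generalized confluence (Geach) condition; its first-order frame correspondent is ∀x ∀z (xR²z → ∃w (xRw ∧ zR²w)).
(a): fails — sR²t but no w with sRw and tR²w.
(b): fails — 2R²0 but no w with 2Rw and 0R²w.
(c): holds.
(d): fails — wR²v but no w* with wRw* and vR²w*.
Valid on: (c).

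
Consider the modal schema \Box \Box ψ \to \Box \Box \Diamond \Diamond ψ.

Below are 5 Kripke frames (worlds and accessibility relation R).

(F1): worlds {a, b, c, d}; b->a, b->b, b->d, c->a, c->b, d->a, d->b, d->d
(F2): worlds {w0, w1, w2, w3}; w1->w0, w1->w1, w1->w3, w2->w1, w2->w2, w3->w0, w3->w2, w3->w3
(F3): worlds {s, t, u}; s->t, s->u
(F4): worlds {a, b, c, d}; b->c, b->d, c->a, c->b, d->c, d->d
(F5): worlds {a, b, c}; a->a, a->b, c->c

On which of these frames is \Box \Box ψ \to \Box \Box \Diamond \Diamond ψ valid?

The schema corresponds to a generalized confluence (Geach) condition: \forall x \forall z (x R^2 z \to \exists w (x R^2 w \wedge z R^2 w)).
(F1): fails — bR²a but no w with bR²w and aR²w.
(F2): fails — w1R²w0 but no w with w1R²w and w0R²w.
(F3): holds.
(F4): fails — bR²a but no w with bR²w and aR²w.
(F5): fails — aR²b but no w with aR²w and bR²w.

(F3)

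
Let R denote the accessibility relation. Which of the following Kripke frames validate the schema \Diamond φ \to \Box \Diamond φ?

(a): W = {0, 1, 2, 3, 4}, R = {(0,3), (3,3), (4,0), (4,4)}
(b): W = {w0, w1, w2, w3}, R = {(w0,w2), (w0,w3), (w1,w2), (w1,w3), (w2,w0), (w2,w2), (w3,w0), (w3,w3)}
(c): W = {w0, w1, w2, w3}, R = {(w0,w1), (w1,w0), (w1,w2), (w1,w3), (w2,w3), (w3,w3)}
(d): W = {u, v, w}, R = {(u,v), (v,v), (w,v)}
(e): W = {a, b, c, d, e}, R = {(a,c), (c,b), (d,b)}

The schema corresponds to the Euclidean property: \forall x \forall y \forall z (Rxy \wedge Rxz \to Ryz).
(a): fails — R40 and R40 but not R00.
(b): fails — Rw0w2 and Rw0w3 but not Rw2w3.
(c): fails — Rw0w1 and Rw0w1 but not Rw1w1.
(d): satisfies the condition.
(e): fails — Rac and Rac but not Rcc.
Valid on: (d).

(d)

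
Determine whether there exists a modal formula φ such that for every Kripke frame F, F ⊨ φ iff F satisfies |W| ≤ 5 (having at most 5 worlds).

No

If a class were modally definable it would be closed under disjoint unions (Goldblatt–Thomason).
Any modal formula valid on each of 6 disjoint one-world frames is valid on their disjoint union (validity is preserved under disjoint unions). Each one-world frame has |W|=1≤5, but the union has |W|=6.
Hence having at most 5 worlds is not modally definable.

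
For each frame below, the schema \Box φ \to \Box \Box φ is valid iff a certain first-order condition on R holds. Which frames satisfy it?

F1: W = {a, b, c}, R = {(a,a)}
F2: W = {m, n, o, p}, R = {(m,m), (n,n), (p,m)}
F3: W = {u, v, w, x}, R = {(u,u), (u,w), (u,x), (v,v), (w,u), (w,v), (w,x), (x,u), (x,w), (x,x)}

Frame correspondent (Sahlqvist): \forall x \forall y \forall z (Rxy \wedge Ryz \to Rxz) — i.e. transitivity.
F1: ✓.
F2: ✓.
F3: fails — Rxw and Rwv but not Rxv.

F1, F2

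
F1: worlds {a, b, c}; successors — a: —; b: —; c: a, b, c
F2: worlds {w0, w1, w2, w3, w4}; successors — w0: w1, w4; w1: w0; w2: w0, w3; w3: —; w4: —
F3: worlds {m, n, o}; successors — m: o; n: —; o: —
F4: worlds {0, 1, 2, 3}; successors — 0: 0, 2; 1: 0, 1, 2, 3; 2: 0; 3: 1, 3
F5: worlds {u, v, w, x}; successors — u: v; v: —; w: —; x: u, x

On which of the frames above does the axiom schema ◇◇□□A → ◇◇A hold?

Frame correspondent (Sahlqvist): ∀x ∀y (xR²y → ∃w (yR²w ∧ xR²w)) — i.e. a generalized confluence (Geach) condition.
F1: fails — cR²a but no w with aR²w and cR²w.
F2: fails — w1R²w4 but no w with w4R²w and w1R²w.
F3: condition met.
F4: condition met.
F5: fails — xR²u but no t with uR²t and xR²t.

F3, F4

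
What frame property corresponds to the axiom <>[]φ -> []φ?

This is a form of the 5 axiom.
Its frame correspondent is the Euclidean property — forall x forall y forall z (Rxy & Rxz -> Ryz).

The Euclidean property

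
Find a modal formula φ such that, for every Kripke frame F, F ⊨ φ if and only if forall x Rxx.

□s → s

A defining formula is □s → s (the T axiom).
Suppose □s→s is valid. At any x set V(s)={w : Rxw}. Then □s holds at x, so s holds at x, i.e. Rxx.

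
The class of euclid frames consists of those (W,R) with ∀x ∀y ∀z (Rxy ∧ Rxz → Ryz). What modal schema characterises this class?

◇s → □◇s

This is the Euclidean property; the standard corresponding axiom is 5: ◇s → □◇s.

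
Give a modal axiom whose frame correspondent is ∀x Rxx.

□s → s

This is reflexivity; the standard corresponding axiom is T: □s → s.
Suppose □s→s is valid. At any x set V(s)={w : Rxw}. Then □s holds at x, so s holds at x, i.e. Rxx.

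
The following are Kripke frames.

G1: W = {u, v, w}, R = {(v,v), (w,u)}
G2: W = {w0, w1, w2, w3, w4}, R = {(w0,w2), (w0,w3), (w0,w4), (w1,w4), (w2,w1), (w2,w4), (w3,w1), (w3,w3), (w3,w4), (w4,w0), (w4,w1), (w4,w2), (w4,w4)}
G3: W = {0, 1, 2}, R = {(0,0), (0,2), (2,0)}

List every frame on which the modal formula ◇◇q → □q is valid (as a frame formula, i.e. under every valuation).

G1

This is the axiom for a generalized confluence (Geach) condition; its first-order frame correspondent is ∀x ∀y ∀z ((xR²y ∧ xRz) → ∃w (y = w ∧ z = w)).
G1: holds.
G2: fails — w0R²w0, w0Rw2 but w0 ≠ w2.
G3: fails — 0R²0, 0R2 but 0 ≠ 2.
Valid on: G1.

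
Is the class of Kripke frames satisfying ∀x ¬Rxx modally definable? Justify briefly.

If a class were modally definable it would be closed under surjective bounded morphisms (Goldblatt–Thomason).
The 5-cycle (worlds s,t,u,v,w with s→t→u→v→w→s) is irreflexive, and the map sending every world to a single reflexive point • is a surjective bounded morphism (forth: every edge maps to (•,•); back: every world has a successor). So any modal formula valid on the 5-cycle is also valid on the reflexive point, which is not irreflexive.
So the class is not modally definable.

Not modally definable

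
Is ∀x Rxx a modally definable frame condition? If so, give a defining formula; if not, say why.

Yes: it is reflexivity, defined by the T schema □r → r.
Suppose □r→r is valid. At any x set V(r)={w : Rxw}. Then □r holds at x, so r holds at x, i.e. Rxx.

Yes — defined by □r → r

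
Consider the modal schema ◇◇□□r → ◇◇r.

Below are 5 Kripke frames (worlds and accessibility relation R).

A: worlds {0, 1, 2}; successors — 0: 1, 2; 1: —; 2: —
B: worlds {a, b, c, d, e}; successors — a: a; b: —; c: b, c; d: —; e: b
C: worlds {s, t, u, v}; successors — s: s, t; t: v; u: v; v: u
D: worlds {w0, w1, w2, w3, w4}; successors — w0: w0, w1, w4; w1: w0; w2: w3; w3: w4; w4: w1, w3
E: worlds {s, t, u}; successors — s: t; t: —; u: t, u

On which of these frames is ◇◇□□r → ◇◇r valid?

Frame correspondent (Sahlqvist): ∀x ∀y (xR²y → ∃w (yR²w ∧ xR²w)) — i.e. a generalized confluence (Geach) condition.
A: condition met.
B: fails — cR²b but no w with bR²w and cR²w.
C: fails — sR²t but no w with tR²w and sR²w.
D: condition met.
E: fails — uR²t but no w with tR²w and uR²w.
Valid on: A, D.

A, D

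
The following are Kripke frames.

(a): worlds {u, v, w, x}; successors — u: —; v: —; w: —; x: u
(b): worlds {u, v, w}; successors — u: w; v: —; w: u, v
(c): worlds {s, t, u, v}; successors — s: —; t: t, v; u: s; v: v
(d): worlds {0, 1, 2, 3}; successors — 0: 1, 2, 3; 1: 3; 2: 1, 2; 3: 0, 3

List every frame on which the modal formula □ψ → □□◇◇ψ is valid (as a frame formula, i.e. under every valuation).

The schema corresponds to a generalized confluence (Geach) condition: ∀x ∀z (xR²z → ∃w (xRw ∧ zR²w)).
(a): holds.
(b): fails — uR²u but no t with uRt and uR²t.
(c): holds.
(d): fails — 2R²1 but no w with 2Rw and 1R²w.

(a), (c)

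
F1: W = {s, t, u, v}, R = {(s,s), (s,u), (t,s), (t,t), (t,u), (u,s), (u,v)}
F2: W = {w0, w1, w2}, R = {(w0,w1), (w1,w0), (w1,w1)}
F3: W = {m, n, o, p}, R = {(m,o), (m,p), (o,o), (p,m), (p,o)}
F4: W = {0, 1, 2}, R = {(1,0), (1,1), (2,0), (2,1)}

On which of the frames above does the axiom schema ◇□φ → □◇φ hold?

F2, F3

Frame correspondent (Sahlqvist): ∀x ∀y ∀z (Rxy ∧ Rxz → ∃w (Ryw ∧ Rzw)) — i.e. convergence.
F1: fails — Ruv and Ruv but v and v have no common successor.
F2: satisfies the condition.
F3: satisfies the condition.
F4: fails — R10 and R10 but 0 and 0 have no common successor.
Valid on: F2, F3.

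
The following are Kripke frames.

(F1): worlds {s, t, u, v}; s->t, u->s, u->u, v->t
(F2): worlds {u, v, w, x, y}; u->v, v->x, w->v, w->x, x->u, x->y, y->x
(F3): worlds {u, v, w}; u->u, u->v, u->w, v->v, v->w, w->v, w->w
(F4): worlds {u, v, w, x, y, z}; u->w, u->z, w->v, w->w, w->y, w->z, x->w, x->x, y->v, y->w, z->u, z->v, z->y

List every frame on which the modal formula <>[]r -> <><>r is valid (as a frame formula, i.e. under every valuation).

(F2), (F3)

The schema corresponds to a generalized confluence (Geach) condition: forall x forall y (xRy -> exists w (yRw & x R^2 w)).
(F1): fails — sRt but no w with tRw and sR²w.
(F2): satisfies the condition.
(F3): satisfies the condition.
(F4): fails — wRv but no t with vRt and wR²t.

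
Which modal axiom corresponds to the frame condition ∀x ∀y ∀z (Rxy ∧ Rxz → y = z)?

This is partial functionality; the standard corresponding axiom is CD: ◇p → □p.
Suppose ◇p→□p is valid. Take Rxy, Rxz and set V(p)={y}. Then ◇p at x, so □p at x, so p at z, i.e. z=y.

◇p → □p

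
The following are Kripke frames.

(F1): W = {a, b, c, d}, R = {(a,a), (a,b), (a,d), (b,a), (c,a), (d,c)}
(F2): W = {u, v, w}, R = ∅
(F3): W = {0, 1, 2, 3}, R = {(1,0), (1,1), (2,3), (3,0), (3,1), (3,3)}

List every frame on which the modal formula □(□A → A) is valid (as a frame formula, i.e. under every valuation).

(F2)

Frame correspondent (Sahlqvist): ∀x ∀y (Rxy → Ryy) — i.e. shift-reflexivity.
(F1): fails — Rdc but not Rcc.
(F2): condition met.
(F3): fails — R10 but not R00.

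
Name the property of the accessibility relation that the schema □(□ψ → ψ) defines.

shift-reflexivity: ∀x ∀y (Rxy → Ryy)

This is the T□ axiom.
Its frame correspondent is shift-reflexivity — ∀x ∀y (Rxy → Ryy).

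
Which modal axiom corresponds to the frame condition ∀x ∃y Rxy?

□p → ◇p

This is seriality; the standard corresponding axiom is D: □p → ◇p.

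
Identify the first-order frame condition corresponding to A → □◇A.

Symmetry

Suppose A→□◇A is valid. Take Rxy and set V(A)={x}. Then A at x, so □◇A at x, so ◇A at y, so some z with Ryz has A; z=x, i.e. Ryx.
Conversely, any frame satisfying ∀x ∀y (Rxy → Ryx) validates the schema.
Frame condition: ∀x ∀y (Rxy → Ryx).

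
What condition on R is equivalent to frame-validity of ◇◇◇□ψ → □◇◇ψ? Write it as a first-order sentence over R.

This is a Sahlqvist (Geach-type) schema ◇^3□^1ψ → □^1◇^2ψ.
Minimal-valuation argument: fix x; take any y with xR^3y and any z with xR^1z. Set V(ψ) to the set of worlds R-reachable from y in exactly 1 step. Then □^1ψ holds at y, so the antecedent holds at x; validity forces ◇^2ψ at z, giving a w with zR^2w and yR^1w.
First-order correspondent: ∀x ∀y ∀z ((xR³y ∧ xRz) → ∃w (yRw ∧ zR²w)).

∀x ∀y ∀z ((xR³y ∧ xRz) → ∃w (yRw ∧ zR²w))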